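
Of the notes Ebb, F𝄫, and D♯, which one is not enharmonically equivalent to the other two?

In 12-tone equal temperament, enharmonic equivalents share a pitch class. Ebb is pitch class 2; Fbb is pitch class 3; D# is pitch class 3.
Fbb and D# share pitch class 3, while Ebb is pitch class 2.

Ebb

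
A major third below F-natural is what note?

Db

A third below F lands on the letter D.
A major third spans 4 semitones, so F moves to pitch class 1. On the letter D that is Db.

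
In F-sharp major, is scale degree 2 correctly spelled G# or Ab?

G#

Each scale degree takes a distinct letter name. Degree 2 of a scale on F must use the letter G.
G# and Ab are enharmonically the same pitch, but only G# uses the letter G, so it is the correct spelling here.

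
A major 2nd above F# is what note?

G#

F up a major second is G, so the target letter is G.
From F#, a major second is 2 semitones up: G#.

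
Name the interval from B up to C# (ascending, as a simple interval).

The letter names run B→C, a span of 1 letter step, so the interval is some kind of second.
B to C# is 2 semitones. A major second is 2, so 2 makes it major.

major second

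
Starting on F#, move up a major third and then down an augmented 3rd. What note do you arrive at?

F

A major third up from F# is A# (letter A, 4 semitones up).
An augmented third down from A# is F (letter F, 5 semitones down).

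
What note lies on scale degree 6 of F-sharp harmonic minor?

D

Degree 6 takes the letter 5 steps above F, which is D.
In harmonic minor, degree 6 sits 8 semitones above the tonic. F# + 8 semitones is pitch class 2, spelled on D as D.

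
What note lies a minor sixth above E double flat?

A sixth above E lands on the letter C.
A minor sixth spans 8 semitones, so Ebb moves to pitch class 10. On the letter C that is Cbb.

Cbb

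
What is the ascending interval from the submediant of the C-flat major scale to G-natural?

major seventh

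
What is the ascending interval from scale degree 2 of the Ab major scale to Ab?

minor seventh

Scale degree 2 of Ab major is Bb.
Bb up to Ab: letters B→A make it a seventh; 10 semitones makes it minor.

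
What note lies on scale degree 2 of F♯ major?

G#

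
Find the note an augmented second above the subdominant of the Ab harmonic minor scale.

The subdominant of Ab harmonic minor is Db.
An augmented second (3 semitones) above Db lands on the letter E, giving E.

E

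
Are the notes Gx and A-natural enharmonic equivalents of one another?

Yes

G## = pitch class 9 and A = pitch class 9 — the same pitch class, so they are enharmonic equivalents.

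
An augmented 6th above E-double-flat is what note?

E up a major sixth is C#, so the target letter is C.
From Ebb, an augmented sixth is 10 semitones up: C.

C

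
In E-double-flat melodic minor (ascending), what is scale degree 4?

Abb

Degree 4 takes the letter 3 steps above E, which is A.
In melodic minor (ascending), degree 4 sits 5 semitones above the tonic. Ebb + 5 semitones is pitch class 7, spelled on A as Abb.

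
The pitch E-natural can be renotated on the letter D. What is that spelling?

Plain D sits 2 semitones below E, so on the letter D the same pitch needs a double sharp: D##.

D##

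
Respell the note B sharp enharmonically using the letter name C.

C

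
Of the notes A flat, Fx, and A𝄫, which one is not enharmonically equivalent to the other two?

In 12-tone equal temperament, enharmonic equivalents share a pitch class. Ab is pitch class 8; F## is pitch class 7; Abb is pitch class 7.
F## and Abb share pitch class 7, while Ab is pitch class 8.

Ab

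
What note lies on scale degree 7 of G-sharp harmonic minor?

The G# harmonic minor scale runs G# A# B C# D# E F##.
Degree 7 is F##.

F##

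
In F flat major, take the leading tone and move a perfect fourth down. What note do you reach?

The leading tone of Fb major is Eb.
A perfect fourth (5 semitones) below Eb lands on the letter B, giving Bb.

Bb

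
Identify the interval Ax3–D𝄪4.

Counting letters A–B–C–D gives a fourth.
A##→D## = 5 semitones, exactly the perfect fourth.

perfect fourth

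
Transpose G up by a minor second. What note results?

Ab

G up a major second is A, so the target letter is A.
From G, a minor second is 1 semitone up: Ab.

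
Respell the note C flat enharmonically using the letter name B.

Cb is pitch class 11. The letter B alone is pitch class 11.
Pitch class 11 on B needs no accidental: B.

B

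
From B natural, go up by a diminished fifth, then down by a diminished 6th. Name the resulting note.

A diminished fifth up from B is F (letter F, 6 semitones up).
A diminished sixth down from F is A# (letter A, 7 semitones down).

A#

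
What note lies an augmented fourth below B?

B down a perfect fourth is F#, so the target letter is F.
From B, an augmented fourth is 6 semitones down: F.

F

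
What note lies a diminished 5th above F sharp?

F up a perfect fifth is C, so the target letter is C.
From F#, a diminished fifth is 6 semitones up: C.

C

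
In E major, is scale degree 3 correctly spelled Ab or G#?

G#

Each scale degree takes a distinct letter name. Degree 3 of a scale on E must use the letter G.
G# and Ab are enharmonically the same pitch, but only G# uses the letter G, so it is the correct spelling here.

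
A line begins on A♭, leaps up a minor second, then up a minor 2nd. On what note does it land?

A minor second up from Ab is Bbb (letter B, 1 semitone up).
A minor second up from Bbb is Cbb (letter C, 1 semitone up).

Cbb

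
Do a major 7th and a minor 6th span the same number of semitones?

A major seventh spans 11 semitones; a minor sixth spans 8.
The spans differ, so they are not enharmonic equivalents.

No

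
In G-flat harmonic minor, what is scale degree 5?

Degree 5 takes the letter 4 steps above G, which is D.
In harmonic minor, degree 5 sits 7 semitones above the tonic. Gb + 7 semitones is pitch class 1, spelled on D as Db.

Db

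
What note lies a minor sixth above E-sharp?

C#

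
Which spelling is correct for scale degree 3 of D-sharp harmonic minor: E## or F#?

Each scale degree takes a distinct letter name. Degree 3 of a scale on D must use the letter F.
F# and E## are enharmonically the same pitch, but only F# uses the letter F, so it is the correct spelling here.

F#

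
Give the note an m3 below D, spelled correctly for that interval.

B

D down a major third is Bb, so the target letter is B.
From D, a minor third is 3 semitones down: B.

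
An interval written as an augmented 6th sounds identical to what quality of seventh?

An augmented sixth spans 10 semitones.
A seventh spanning 10 semitones is minor (the major seventh is 11).

minor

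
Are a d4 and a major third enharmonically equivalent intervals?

A diminished fourth spans 4 semitones; a major third spans 4.
They are enharmonically equivalent.

Yes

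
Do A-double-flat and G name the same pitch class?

Yes

Abb = pitch class 7 and G = pitch class 7 — the same pitch class, so they are enharmonic equivalents.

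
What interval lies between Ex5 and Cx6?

minor sixth

The letter names run E→C, a span of 5 letter steps, so the interval is some kind of sixth.
E## to C## is 8 semitones. A major sixth is 9, so 8 makes it minor.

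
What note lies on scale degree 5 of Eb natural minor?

Bb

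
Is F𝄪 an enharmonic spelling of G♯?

No

F## is pitch class 7; G# is pitch class 8.
The pitch classes differ (7 vs. 8), so they are not enharmonic equivalents.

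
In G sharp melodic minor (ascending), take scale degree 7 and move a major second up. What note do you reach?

Scale degree 7 of G# melodic minor (ascending) is F##.
A major second (2 semitones) above F## lands on the letter G, giving G##.

G##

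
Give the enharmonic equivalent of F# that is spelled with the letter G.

Gb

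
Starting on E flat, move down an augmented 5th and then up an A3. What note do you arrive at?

C

An augmented fifth down from Eb is Abb (letter A, 8 semitones down).
An augmented third up from Abb is C (letter C, 5 semitones up).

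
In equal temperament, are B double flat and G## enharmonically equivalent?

Bbb = pitch class 9 and G## = pitch class 9 — the same pitch class, so they are enharmonic equivalents.

Yes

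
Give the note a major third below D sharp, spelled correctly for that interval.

D down a major third is Bb, so the target letter is B.
From D#, a major third is 4 semitones down: B.

B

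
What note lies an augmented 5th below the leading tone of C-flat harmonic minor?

Ebb

The leading tone of Cb harmonic minor is Bb.
An augmented fifth (8 semitones) below Bb lands on the letter E, giving Ebb.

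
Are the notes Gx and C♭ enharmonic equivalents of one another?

G## is pitch class 9; Cb is pitch class 11.
The pitch classes differ (9 vs. 11), so they are not enharmonic equivalents.

No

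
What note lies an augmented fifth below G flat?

Cbb

G down a perfect fifth is C, so the target letter is C.
From Gb, an augmented fifth is 8 semitones down: Cbb.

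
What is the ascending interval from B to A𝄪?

augmented seventh

Counting letters B–C–D–E–F–G–A gives a seventh.
B→A## = 12 semitones, 1 wider than the major seventh (11), so augmented.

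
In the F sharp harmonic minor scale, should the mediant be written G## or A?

A

Each scale degree takes a distinct letter name. Degree 3 of a scale on F must use the letter A.
A and G## are enharmonically the same pitch, but only A uses the letter A, so it is the correct spelling here.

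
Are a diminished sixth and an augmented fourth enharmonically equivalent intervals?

A diminished sixth spans 7 semitones; an augmented fourth spans 6.
The spans differ, so they are not enharmonic equivalents.

No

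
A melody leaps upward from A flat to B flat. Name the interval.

The letter names run A→B, a span of 1 letter step, so the interval is some kind of second.
Ab to Bb is 2 semitones. A major second is 2, so 2 makes it major.

major second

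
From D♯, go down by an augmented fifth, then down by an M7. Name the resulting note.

An augmented fifth down from D# is G (letter G, 8 semitones down).
A major seventh down from G is Ab (letter A, 11 semitones down).

Ab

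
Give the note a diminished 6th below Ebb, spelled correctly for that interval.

E down a major sixth is G, so the target letter is G.
From Ebb, a diminished sixth is 7 semitones down: G.

G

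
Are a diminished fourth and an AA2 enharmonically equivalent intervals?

A diminished fourth spans 4 semitones; a doubly augmented second spans 4.
They are enharmonically equivalent.

Yes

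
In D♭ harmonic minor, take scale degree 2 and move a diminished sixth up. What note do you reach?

Cbb

Scale degree 2 of Db harmonic minor is Eb.
A diminished sixth (7 semitones) above Eb lands on the letter C, giving Cbb.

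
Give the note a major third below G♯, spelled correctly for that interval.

G down a major third is Eb, so the target letter is E.
From G#, a major third is 4 semitones down: E.

E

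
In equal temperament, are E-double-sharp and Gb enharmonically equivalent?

Yes

E## is pitch class 6; Gb is pitch class 6.
All spellings map to pitch class 6, so they are enharmonically equivalent.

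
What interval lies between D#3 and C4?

The letter names run D→C, a span of 6 letter steps, so the interval is some kind of seventh.
D# to C is 9 semitones. A major seventh is 11, so 9 makes it diminished.

diminished seventh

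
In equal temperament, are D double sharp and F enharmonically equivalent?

No

Two spellings are enharmonically equivalent only if they share a pitch class.
Here D## → 4, F → 5; 4 ≠ 5, so they are not.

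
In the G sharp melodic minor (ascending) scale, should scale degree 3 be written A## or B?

B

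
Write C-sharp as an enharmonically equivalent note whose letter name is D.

C# is pitch class 1. The letter D alone is pitch class 2.
To reach pitch class 1 from D requires an offset of -1 semitone, i.e. flat: Db.

Db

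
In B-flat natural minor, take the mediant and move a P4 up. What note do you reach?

Gb

The mediant of Bb natural minor is Db.
A perfect fourth (5 semitones) above Db lands on the letter G, giving Gb.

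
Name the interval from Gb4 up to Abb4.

The letter names run G→A, a span of 1 letter step, so the interval is some kind of second.
Gb to Abb is 1 semitone. A major second is 2, so 1 makes it minor.

minor second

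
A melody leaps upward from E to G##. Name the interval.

The letter names run E→G, a span of 2 letter steps, so the interval is some kind of third.
E to G## is 5 semitones. A major third is 4, so 5 makes it augmented.

augmented third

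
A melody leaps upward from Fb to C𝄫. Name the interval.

diminished fifth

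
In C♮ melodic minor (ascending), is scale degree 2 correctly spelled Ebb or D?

D

Each scale degree takes a distinct letter name. Degree 2 of a scale on C must use the letter D.
D and Ebb are enharmonically the same pitch, but only D uses the letter D, so it is the correct spelling here.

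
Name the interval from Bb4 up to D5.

Counting letters B–C–D gives a third.
Bb→D = 4 semitones, exactly the major third.

major third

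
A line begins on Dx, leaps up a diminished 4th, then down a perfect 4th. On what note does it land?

A diminished fourth up from D## is G# (letter G, 4 semitones up).
A perfect fourth down from G# is D# (letter D, 5 semitones down).

D#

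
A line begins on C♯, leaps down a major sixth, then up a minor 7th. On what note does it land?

D

A major sixth down from C# is E (letter E, 9 semitones down).
A minor seventh up from E is D (letter D, 10 semitones up).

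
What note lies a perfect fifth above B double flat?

B up a perfect fifth is F#, so the target letter is F.
From Bbb, a perfect fifth is 7 semitones up: Fb.

Fb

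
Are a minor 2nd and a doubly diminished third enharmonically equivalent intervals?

Yes

A minor second spans 1 semitone; a doubly diminished third spans 1.
They are enharmonically equivalent.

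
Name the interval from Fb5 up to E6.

augmented seventh

Counting letters F–G–A–B–C–D–E gives a seventh.
Fb→E = 12 semitones, 1 wider than the major seventh (11), so augmented.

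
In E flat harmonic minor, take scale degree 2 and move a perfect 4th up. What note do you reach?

Bb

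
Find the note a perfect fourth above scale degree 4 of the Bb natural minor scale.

Ab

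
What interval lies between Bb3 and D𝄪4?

doubly augmented third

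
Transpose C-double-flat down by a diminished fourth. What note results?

A fourth below C lands on the letter G.
A diminished fourth spans 4 semitones, so Cbb moves to pitch class 6. On the letter G that is Gb.

Gb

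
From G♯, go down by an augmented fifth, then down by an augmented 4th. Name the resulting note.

An augmented fifth down from G# is C (letter C, 8 semitones down).
An augmented fourth down from C is Gb (letter G, 6 semitones down).

Gb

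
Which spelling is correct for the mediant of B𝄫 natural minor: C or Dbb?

Each scale degree takes a distinct letter name. Degree 3 of a scale on B must use the letter D.
Dbb and C are enharmonically the same pitch, but only Dbb uses the letter D, so it is the correct spelling here.

Dbb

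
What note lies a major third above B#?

B up a major third is D#, so the target letter is D.
From B#, a major third is 4 semitones up: D##.

D##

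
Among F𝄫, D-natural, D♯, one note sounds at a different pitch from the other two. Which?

D

In 12-tone equal temperament, enharmonic equivalents share a pitch class. Fbb is pitch class 3; D is pitch class 2; D# is pitch class 3.
Fbb and D# share pitch class 3, while D is pitch class 2.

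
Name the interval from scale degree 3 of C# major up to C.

Scale degree 3 of C# major is E#.
E# up to C: letters E→C make it a sixth; 7 semitones makes it diminished.

diminished sixth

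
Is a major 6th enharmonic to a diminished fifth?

No

A major sixth spans 9 semitones; a diminished fifth spans 6.
The spans differ, so they are not enharmonic equivalents.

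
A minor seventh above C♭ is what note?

Bbb

A seventh above C lands on the letter B.
A minor seventh spans 10 semitones, so Cb moves to pitch class 9. On the letter B that is Bbb.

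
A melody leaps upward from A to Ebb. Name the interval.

doubly diminished fifth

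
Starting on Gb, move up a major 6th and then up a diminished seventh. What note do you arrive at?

A major sixth up from Gb is Eb (letter E, 9 semitones up).
A diminished seventh up from Eb is Dbb (letter D, 9 semitones up).

Dbb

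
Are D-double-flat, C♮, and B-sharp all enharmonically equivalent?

Dbb = pitch class 0 and C = pitch class 0 and B# = pitch class 0 — the same pitch class, so they are enharmonic equivalents.

Yes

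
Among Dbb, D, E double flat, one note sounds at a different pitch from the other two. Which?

In 12-tone equal temperament, enharmonic equivalents share a pitch class. Dbb is pitch class 0; D is pitch class 2; Ebb is pitch class 2.
D and Ebb share pitch class 2, while Dbb is pitch class 0.

Dbb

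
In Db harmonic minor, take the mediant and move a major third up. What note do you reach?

Ab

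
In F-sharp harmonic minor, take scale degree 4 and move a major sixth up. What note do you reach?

G#

Scale degree 4 of F# harmonic minor is B.
A major sixth (9 semitones) above B lands on the letter G, giving G#.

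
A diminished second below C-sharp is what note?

B##

A second below C lands on the letter B.
A diminished second spans 0 semitones, so C# moves to pitch class 1. On the letter B that is B##.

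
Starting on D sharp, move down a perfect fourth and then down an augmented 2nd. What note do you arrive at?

G

A perfect fourth down from D# is A# (letter A, 5 semitones down).
An augmented second down from A# is G (letter G, 3 semitones down).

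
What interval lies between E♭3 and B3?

augmented fifth

Counting letters E–F–G–A–B gives a fifth.
Eb→B = 8 semitones, 1 wider than the perfect fifth (7), so augmented.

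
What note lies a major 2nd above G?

A

A second above G lands on the letter A.
A major second spans 2 semitones, so G moves to pitch class 9. On the letter A that is A.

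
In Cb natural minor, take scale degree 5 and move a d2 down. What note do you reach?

Scale degree 5 of Cb natural minor is Gb.
A diminished second (0 semitones) below Gb lands on the letter F, giving F#.

F#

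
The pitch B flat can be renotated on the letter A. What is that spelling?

A#

Bb is pitch class 10. The letter A alone is pitch class 9.
To reach pitch class 10 from A requires an offset of +1 semitone, i.e. sharp: A#.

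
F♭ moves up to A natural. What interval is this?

augmented third

The letter names run F→A, a span of 2 letter steps, so the interval is some kind of third.
Fb to A is 5 semitones. A major third is 4, so 5 makes it augmented.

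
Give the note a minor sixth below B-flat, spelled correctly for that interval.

B down a major sixth is D, so the target letter is D.
From Bb, a minor sixth is 8 semitones down: D.

D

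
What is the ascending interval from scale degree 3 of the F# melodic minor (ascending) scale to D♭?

Scale degree 3 of F# melodic minor (ascending) is A.
A up to Db: letters A→D make it a fourth; 4 semitones makes it diminished.

diminished fourth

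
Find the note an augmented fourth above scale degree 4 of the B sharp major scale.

Scale degree 4 of B# major is E#.
An augmented fourth (6 semitones) above E# lands on the letter A, giving A##.

A##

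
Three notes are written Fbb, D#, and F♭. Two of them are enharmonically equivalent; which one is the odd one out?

In 12-tone equal temperament, enharmonic equivalents share a pitch class. Fbb is pitch class 3; D# is pitch class 3; Fb is pitch class 4.
Fbb and D# share pitch class 3, while Fb is pitch class 4.

Fb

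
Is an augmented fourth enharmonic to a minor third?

No

An augmented fourth spans 6 semitones; a minor third spans 3.
The spans differ, so they are not enharmonic equivalents.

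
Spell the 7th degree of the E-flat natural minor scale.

Db

The Eb natural minor scale runs Eb F Gb Ab Bb Cb Db.
Degree 7 is Db.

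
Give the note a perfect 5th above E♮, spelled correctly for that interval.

B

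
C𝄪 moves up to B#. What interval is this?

minor seventh

The letter names run C→B, a span of 6 letter steps, so the interval is some kind of seventh.
C## to B# is 10 semitones. A major seventh is 11, so 10 makes it minor.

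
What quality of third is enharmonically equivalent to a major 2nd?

diminished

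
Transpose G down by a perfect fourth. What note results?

D

G down a perfect fourth is D, so the target letter is D.
From G, a perfect fourth is 5 semitones down: D.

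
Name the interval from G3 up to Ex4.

The letter names run G→E, a span of 5 letter steps, so the interval is some kind of sixth.
G to E## is 11 semitones. A major sixth is 9, so 11 makes it doubly augmented.

doubly augmented sixth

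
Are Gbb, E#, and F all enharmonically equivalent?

Gbb is pitch class 5; E# is pitch class 5; F is pitch class 5.
All spellings map to pitch class 5, so they are enharmonically equivalent.

Yes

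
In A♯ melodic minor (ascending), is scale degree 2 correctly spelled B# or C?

Each scale degree takes a distinct letter name. Degree 2 of a scale on A must use the letter B.
B# and C are enharmonically the same pitch, but only B# uses the letter B, so it is the correct spelling here.

B#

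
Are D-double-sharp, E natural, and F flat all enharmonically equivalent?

D## = pitch class 4 and E = pitch class 4 and Fb = pitch class 4 — the same pitch class, so they are enharmonic equivalents.

Yes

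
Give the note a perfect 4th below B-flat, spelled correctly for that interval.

B down a perfect fourth is F#, so the target letter is F.
From Bb, a perfect fourth is 5 semitones down: F.

F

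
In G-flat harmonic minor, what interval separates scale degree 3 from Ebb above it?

Scale degree 3 of Gb harmonic minor is Bbb.
Bbb up to Ebb: letters B→E make it a fourth; 5 semitones makes it perfect.

perfect fourth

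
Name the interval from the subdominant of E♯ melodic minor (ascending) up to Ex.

augmented fifth

The subdominant of E# melodic minor (ascending) is A#.
A# up to E##: letters A→E make it a fifth; 8 semitones makes it augmented.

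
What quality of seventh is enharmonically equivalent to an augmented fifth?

doubly diminished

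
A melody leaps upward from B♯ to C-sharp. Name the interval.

Counting letters B–C gives a second.
B#→C# = 1 semitone, 1 narrower than the major second (2), so minor.

minor second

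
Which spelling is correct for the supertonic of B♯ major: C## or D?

Each scale degree takes a distinct letter name. Degree 2 of a scale on B must use the letter C.
C## and D are enharmonically the same pitch, but only C## uses the letter C, so it is the correct spelling here.

C##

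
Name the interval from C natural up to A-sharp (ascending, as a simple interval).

augmented sixth

The letter names run C→A, a span of 5 letter steps, so the interval is some kind of sixth.
C to A# is 10 semitones. A major sixth is 9, so 10 makes it augmented.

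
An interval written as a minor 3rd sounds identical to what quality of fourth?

doubly diminished

A minor third spans 3 semitones.
A fourth spanning 3 semitones is doubly diminished (the perfect fourth is 5).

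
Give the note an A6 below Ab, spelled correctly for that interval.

Cbb

A sixth below A lands on the letter C.
An augmented sixth spans 10 semitones, so Ab moves to pitch class 10. On the letter C that is Cbb.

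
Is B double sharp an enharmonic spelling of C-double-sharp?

No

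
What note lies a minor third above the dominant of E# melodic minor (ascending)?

D#

The dominant of E# melodic minor (ascending) is B#.
A minor third (3 semitones) above B# lands on the letter D, giving D#.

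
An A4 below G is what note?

Db

G down a perfect fourth is D, so the target letter is D.
From G, an augmented fourth is 6 semitones down: Db.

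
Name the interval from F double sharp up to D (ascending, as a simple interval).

diminished sixth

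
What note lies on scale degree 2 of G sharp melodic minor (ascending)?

The G# melodic minor (ascending) scale runs G# A# B C# D# E# F##.
Degree 2 is A#.

A#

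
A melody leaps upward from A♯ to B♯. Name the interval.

major second

Counting letters A–B gives a second.
A#→B# = 2 semitones, exactly the major second.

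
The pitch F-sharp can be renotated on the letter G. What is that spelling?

Gb

Plain G sits 1 semitone above F#, so on the letter G the same pitch needs a flat: Gb.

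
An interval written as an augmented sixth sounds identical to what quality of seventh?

minor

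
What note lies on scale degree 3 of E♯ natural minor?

Degree 3 takes the letter 2 steps above E, which is G.
In natural minor, degree 3 sits 3 semitones above the tonic. E# + 3 semitones is pitch class 8, spelled on G as G#.

G#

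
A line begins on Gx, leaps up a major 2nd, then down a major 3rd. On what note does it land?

F##

A major second up from G## is A## (letter A, 2 semitones up).
A major third down from A## is F## (letter F, 4 semitones down).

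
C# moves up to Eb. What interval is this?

The letter names run C→E, a span of 2 letter steps, so the interval is some kind of third.
C# to Eb is 2 semitones. A major third is 4, so 2 makes it diminished.

diminished third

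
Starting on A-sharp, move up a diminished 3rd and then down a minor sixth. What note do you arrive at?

E

A diminished third up from A# is C (letter C, 2 semitones up).
A minor sixth down from C is E (letter E, 8 semitones down).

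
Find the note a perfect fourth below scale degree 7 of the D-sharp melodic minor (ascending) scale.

G##

Scale degree 7 of D# melodic minor (ascending) is C##.
A perfect fourth (5 semitones) below C## lands on the letter G, giving G##.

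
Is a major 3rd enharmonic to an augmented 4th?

No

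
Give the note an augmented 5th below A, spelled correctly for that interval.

Db

A down a perfect fifth is D, so the target letter is D.
From A, an augmented fifth is 8 semitones down: Db.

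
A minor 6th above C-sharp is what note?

C up a major sixth is A, so the target letter is A.
From C#, a minor sixth is 8 semitones up: A.

A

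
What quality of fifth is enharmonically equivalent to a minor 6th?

augmented

A minor sixth spans 8 semitones.
A fifth spanning 8 semitones is augmented (the perfect fifth is 7).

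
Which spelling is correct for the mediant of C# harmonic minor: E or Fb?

Each scale degree takes a distinct letter name. Degree 3 of a scale on C must use the letter E.
E and Fb are enharmonically the same pitch, but only E uses the letter E, so it is the correct spelling here.

E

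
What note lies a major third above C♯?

E#

C up a major third is E, so the target letter is E.
From C#, a major third is 4 semitones up: E#.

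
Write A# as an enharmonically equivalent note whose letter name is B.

Bb

A# is pitch class 10. The letter B alone is pitch class 11.
To reach pitch class 10 from B requires an offset of -1 semitone, i.e. flat: Bb.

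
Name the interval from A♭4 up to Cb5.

minor third

The letter names run A→C, a span of 2 letter steps, so the interval is some kind of third.
Ab to Cb is 3 semitones. A major third is 4, so 3 makes it minor.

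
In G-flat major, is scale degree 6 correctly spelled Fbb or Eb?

Eb

Each scale degree takes a distinct letter name. Degree 6 of a scale on G must use the letter E.
Eb and Fbb are enharmonically the same pitch, but only Eb uses the letter E, so it is the correct spelling here.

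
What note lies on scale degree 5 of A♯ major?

Degree 5 takes the letter 4 steps above A, which is E.
In major, degree 5 sits 7 semitones above the tonic. A# + 7 semitones is pitch class 5, spelled on E as E#.

E#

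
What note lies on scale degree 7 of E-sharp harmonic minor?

Degree 7 takes the letter 6 steps above E, which is D.
In harmonic minor, degree 7 sits 11 semitones above the tonic. E# + 11 semitones is pitch class 4, spelled on D as D##.

D##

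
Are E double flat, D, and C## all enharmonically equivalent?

Ebb is pitch class 2; D is pitch class 2; C## is pitch class 2.
All spellings map to pitch class 2, so they are enharmonically equivalent.

Yes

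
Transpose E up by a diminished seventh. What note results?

A seventh above E lands on the letter D.
A diminished seventh spans 9 semitones, so E moves to pitch class 1. On the letter D that is Db.

Db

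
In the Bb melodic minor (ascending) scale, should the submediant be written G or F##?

G

Each scale degree takes a distinct letter name. Degree 6 of a scale on B must use the letter G.
G and F## are enharmonically the same pitch, but only G uses the letter G, so it is the correct spelling here.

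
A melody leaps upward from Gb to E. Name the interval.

The letter names run G→E, a span of 5 letter steps, so the interval is some kind of sixth.
Gb to E is 10 semitones. A major sixth is 9, so 10 makes it augmented.

augmented sixth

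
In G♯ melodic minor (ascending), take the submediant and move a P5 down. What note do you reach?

A#

The submediant of G# melodic minor (ascending) is E#.
A perfect fifth (7 semitones) below E# lands on the letter A, giving A#.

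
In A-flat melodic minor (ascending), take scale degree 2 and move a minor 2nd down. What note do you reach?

A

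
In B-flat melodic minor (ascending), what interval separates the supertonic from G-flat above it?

diminished fifth

The supertonic of Bb melodic minor (ascending) is C.
C up to Gb: letters C→G make it a fifth; 6 semitones makes it diminished.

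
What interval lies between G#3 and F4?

Counting letters G–A–B–C–D–E–F gives a seventh.
G#→F = 9 semitones, 2 narrower than the major seventh (11), so diminished.

diminished seventh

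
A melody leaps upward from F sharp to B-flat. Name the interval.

diminished fourth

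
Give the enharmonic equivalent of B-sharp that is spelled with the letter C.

B# is pitch class 0. The letter C alone is pitch class 0.
Pitch class 0 on C needs no accidental: C.

C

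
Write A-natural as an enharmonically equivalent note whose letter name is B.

A is pitch class 9. The letter B alone is pitch class 11.
To reach pitch class 9 from B requires an offset of -2 semitones, i.e. double flat: Bbb.

Bbb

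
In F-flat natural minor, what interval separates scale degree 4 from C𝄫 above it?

minor second

Scale degree 4 of Fb natural minor is Bbb.
Bbb up to Cbb: letters B→C make it a second; 1 semitone makes it minor.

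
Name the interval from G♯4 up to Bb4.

diminished third

Counting letters G–A–B gives a third.
G#→Bb = 2 semitones, 2 narrower than the major third (4), so diminished.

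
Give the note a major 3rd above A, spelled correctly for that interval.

A up a major third is C#, so the target letter is C.
From A, a major third is 4 semitones up: C#.

C#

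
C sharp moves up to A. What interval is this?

minor sixth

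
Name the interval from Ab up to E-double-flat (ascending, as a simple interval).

diminished fifth

Counting letters A–B–C–D–E gives a fifth.
Ab→Ebb = 6 semitones, 1 narrower than the perfect fifth (7), so diminished.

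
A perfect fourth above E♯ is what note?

A#

A fourth above E lands on the letter A.
A perfect fourth spans 5 semitones, so E# moves to pitch class 10. On the letter A that is A#.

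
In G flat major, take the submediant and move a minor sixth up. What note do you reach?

The submediant of Gb major is Eb.
A minor sixth (8 semitones) above Eb lands on the letter C, giving Cb.

Cb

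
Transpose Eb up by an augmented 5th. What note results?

B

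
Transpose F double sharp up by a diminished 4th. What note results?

B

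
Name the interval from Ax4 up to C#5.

diminished third

Counting letters A–B–C gives a third.
A##→C# = 2 semitones, 2 narrower than the major third (4), so diminished.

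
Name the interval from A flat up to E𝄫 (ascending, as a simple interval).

diminished fifth

The letter names run A→E, a span of 4 letter steps, so the interval is some kind of fifth.
Ab to Ebb is 6 semitones. A perfect fifth is 7, so 6 makes it diminished.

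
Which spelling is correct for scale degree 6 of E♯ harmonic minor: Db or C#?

Each scale degree takes a distinct letter name. Degree 6 of a scale on E must use the letter C.
C# and Db are enharmonically the same pitch, but only C# uses the letter C, so it is the correct spelling here.

C#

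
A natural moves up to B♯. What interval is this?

The letter names run A→B, a span of 1 letter step, so the interval is some kind of second.
A to B# is 3 semitones. A major second is 2, so 3 makes it augmented.

augmented second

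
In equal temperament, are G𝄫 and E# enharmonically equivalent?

Gbb = pitch class 5 and E# = pitch class 5 — the same pitch class, so they are enharmonic equivalents.

Yes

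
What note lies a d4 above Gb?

Cbb

A fourth above G lands on the letter C.
A diminished fourth spans 4 semitones, so Gb moves to pitch class 10. On the letter C that is Cbb.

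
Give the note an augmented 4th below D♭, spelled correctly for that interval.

D down a perfect fourth is A, so the target letter is A.
From Db, an augmented fourth is 6 semitones down: Abb.

Abb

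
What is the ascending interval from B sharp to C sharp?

minor second

Counting letters B–C gives a second.
B#→C# = 1 semitone, 1 narrower than the major second (2), so minor.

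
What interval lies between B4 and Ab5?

Counting letters B–C–D–E–F–G–A gives a seventh.
B→Ab = 9 semitones, 2 narrower than the major seventh (11), so diminished.

diminished seventh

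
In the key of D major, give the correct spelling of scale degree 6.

Degree 6 takes the letter 5 steps above D, which is B.
In major, degree 6 sits 9 semitones above the tonic. D + 9 semitones is pitch class 11, spelled on B as B.

B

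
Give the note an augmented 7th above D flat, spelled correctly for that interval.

A seventh above D lands on the letter C.
An augmented seventh spans 12 semitones, so Db moves to pitch class 1. On the letter C that is C#.

C#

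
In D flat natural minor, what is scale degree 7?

Cb

The Db natural minor scale runs Db Eb Fb Gb Ab Bbb Cb.
Degree 7 is Cb.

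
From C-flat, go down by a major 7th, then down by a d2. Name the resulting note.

A major seventh down from Cb is Dbb (letter D, 11 semitones down).
A diminished second down from Dbb is C (letter C, 0 semitones down).

C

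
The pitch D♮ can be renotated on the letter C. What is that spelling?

C##

Plain C sits 2 semitones below D, so on the letter C the same pitch needs a double sharp: C##.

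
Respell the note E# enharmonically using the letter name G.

Gbb

Plain G sits 2 semitones above E#, so on the letter G the same pitch needs a double flat: Gbb.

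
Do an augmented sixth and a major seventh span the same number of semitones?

An augmented sixth spans 10 semitones; a major seventh spans 11.
The spans differ, so they are not enharmonic equivalents.

No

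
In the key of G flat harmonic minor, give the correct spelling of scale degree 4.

Cb

The Gb harmonic minor scale runs Gb Ab Bbb Cb Db Ebb F.
Degree 4 is Cb.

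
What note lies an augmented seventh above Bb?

A seventh above B lands on the letter A.
An augmented seventh spans 12 semitones, so Bb moves to pitch class 10. On the letter A that is A#.

A#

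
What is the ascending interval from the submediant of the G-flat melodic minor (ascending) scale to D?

major seventh

The submediant of Gb melodic minor (ascending) is Eb.
Eb up to D: letters E→D make it a seventh; 11 semitones makes it major.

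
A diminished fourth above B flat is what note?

Ebb

B up a perfect fourth is E, so the target letter is E.
From Bb, a diminished fourth is 4 semitones up: Ebb.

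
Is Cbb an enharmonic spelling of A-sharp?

Cbb is pitch class 10; A# is pitch class 10.
All spellings map to pitch class 10, so they are enharmonically equivalent.

Yes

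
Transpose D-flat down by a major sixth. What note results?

Fb

D down a major sixth is F, so the target letter is F.
From Db, a major sixth is 9 semitones down: Fb.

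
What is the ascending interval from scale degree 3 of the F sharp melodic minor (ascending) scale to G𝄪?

Scale degree 3 of F# melodic minor (ascending) is A.
A up to G##: letters A→G make it a seventh; 12 semitones makes it augmented.

augmented seventh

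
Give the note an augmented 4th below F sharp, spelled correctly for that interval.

A fourth below F lands on the letter C.
An augmented fourth spans 6 semitones, so F# moves to pitch class 0. On the letter C that is C.

C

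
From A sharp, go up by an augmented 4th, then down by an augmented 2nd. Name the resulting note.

C#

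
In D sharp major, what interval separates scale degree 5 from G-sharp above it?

minor seventh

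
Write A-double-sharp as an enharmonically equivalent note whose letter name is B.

B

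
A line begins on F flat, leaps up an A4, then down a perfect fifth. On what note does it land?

Eb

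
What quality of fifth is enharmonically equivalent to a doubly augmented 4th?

perfect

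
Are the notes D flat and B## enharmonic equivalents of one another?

Yes

Db = pitch class 1 and B## = pitch class 1 — the same pitch class, so they are enharmonic equivalents.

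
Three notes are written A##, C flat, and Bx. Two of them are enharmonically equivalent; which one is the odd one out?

In 12-tone equal temperament, enharmonic equivalents share a pitch class. A## is pitch class 11; Cb is pitch class 11; B## is pitch class 1.
A## and Cb share pitch class 11, while B## is pitch class 1.

B##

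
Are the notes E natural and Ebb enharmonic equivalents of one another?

Two spellings are enharmonically equivalent only if they share a pitch class.
Here E → 4, Ebb → 2; 2 ≠ 4, so they are not.

No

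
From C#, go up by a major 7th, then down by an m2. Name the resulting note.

A##

A major seventh up from C# is B# (letter B, 11 semitones up).
A minor second down from B# is A## (letter A, 1 semitone down).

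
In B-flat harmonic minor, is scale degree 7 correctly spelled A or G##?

Each scale degree takes a distinct letter name. Degree 7 of a scale on B must use the letter A.
A and G## are enharmonically the same pitch, but only A uses the letter A, so it is the correct spelling here.

A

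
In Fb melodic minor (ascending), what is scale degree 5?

Cb

The Fb melodic minor (ascending) scale runs Fb Gb Abb Bbb Cb Db Eb.
Degree 5 is Cb.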